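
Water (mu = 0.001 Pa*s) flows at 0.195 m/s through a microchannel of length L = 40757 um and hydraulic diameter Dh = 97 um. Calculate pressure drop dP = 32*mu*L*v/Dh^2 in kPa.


Step 1: Convert to SI: L = 40757e-6 m, Dh = 97e-6 m
Step 2: dP = 32 * 0.001 * 40757e-6 * 0.195 / (97e-6)^2
Step 3: dP = 27029.83 Pa
Step 4: Convert to kPa: dP = 27.03 kPa


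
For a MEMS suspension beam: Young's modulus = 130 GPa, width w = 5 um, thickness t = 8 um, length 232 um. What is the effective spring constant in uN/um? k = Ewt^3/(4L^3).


Step 1: Convert E to consistent units (1 GPa = 1000 uN/um^2).
E = 130 GPa = 130000 uN/um^2
Step 2: Compute t^3 = 8^3 = 512
Step 3: Compute L^3 = 232^3 = 12487168
Step 4: k = 130000 * 5 * 512 / (4 * 12487168)
k = 6.6628 uN/um


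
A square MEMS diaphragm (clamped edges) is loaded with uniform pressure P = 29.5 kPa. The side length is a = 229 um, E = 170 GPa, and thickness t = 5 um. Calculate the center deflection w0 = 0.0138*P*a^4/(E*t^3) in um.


Step 1: Convert pressure to compatible units (E is in GPa, so P in GPa).
P = 29.5 kPa = 29.5e-6 GPa
Step 2: Compute numerator: 0.0138 * P * a^4.
a^4 = 229^4 = 2750058481
numerator = 0.0138 * 29.5e-6 * 2750058481 = 1.1195e+03
Step 3: Compute denominator: E * t^3 = 170 * 5^3 = 21250
Step 4: w0 = numerator / denominator = 1.1195e+03 / 21250 = 0.0527 um


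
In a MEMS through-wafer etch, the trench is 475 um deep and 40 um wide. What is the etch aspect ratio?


Step 1: AR = depth / width
Step 2: AR = 475 / 40
AR = 11.9


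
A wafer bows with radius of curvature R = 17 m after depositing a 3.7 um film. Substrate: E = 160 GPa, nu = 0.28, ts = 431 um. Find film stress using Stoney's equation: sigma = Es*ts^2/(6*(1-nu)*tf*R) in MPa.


Step 1: Compute numerator: Es * ts^2 = 160 * 431^2 = 29721760 (GPa*um^2)
Step 2: Compute denominator (R in um): 6*(1-nu)*tf*R = 6*0.72*3.7*17e6 = 271728000.0 (um^2)
Step 3: sigma (GPa) = 29721760 / 271728000.0 = 1.09381e-01 GPa
Step 4: Convert to MPa (x1000): sigma = 109.4 MPa


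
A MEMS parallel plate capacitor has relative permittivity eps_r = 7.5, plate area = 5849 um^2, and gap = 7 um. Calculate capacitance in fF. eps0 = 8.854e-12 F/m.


Step 1: Convert area to m^2: A = 5849e-12 m^2
Step 2: Convert gap to m: d = 7e-6 m
Step 3: C = eps0 * eps_r * A / d
C = 8.854e-12 * 7.5 * 5849e-12 / 7e-6
Step 4: Convert to fF (multiply by 1e15).
C = 55.49 fF


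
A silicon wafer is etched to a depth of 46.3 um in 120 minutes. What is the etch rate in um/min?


Step 1: Etch rate = depth / time
Step 2: rate = 46.3 / 120
rate = 0.386 um/min


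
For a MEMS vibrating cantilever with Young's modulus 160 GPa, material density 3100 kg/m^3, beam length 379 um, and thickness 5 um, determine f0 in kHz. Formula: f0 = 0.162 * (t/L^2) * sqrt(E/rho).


Step 1: Convert units to SI.
t_SI = 5e-6 m, L_SI = 379e-6 m
Step 2: Calculate sqrt(E/rho).
sqrt(160e9 / 3100) = 7184.21 m/s
Step 3: Compute f0.
f0 = 0.162 * 5e-6 / (379e-6)^2 * 7184.21 = 40512.2 Hz = 40.51 kHz


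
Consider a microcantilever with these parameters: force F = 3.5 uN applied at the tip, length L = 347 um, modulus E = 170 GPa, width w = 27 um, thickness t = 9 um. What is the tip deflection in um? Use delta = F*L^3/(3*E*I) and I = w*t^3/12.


Step 1: Calculate the second moment of area.
I = w * t^3 / 12 = 27 * 9^3 / 12 = 1640.25 um^4
Step 2: Convert E to consistent units (1 GPa = 1000 uN/um^2).
E = 170 GPa = 170000 uN/um^2
Step 3: Calculate tip deflection.
delta = F * L^3 / (3 * E * I)
delta = 3.5 * 347^3 / (3 * 170000 * 1640.25)
delta = 0.1748 um


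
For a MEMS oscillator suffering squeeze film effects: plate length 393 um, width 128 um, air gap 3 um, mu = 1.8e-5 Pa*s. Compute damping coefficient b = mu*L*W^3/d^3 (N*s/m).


Step 1: Convert to SI.
L = 393e-6 m, W = 128e-6 m, d = 3e-6 m
Step 2: W^3 = (128e-6)^3 = 2.10e-12 m^3
Step 3: d^3 = (3e-6)^3 = 2.70e-17 m^3
Step 4: b = 1.8e-5 * 393e-6 * 2.10e-12 / 2.70e-17
b = 5.49e-04 N*s/m


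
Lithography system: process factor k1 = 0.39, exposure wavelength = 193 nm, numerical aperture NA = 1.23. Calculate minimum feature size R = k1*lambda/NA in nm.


Step 1: Identify values: k1 = 0.39, lambda = 193 nm, NA = 1.23
Step 2: R = k1 * lambda / NA
R = 0.39 * 193 / 1.23
R = 61.2 nm


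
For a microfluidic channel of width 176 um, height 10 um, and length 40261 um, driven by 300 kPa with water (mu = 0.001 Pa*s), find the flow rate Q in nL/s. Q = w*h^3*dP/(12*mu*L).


Step 1: Convert all dimensions to SI (meters).
w = 176e-6 m, h = 10e-6 m, L = 40261e-6 m, dP = 300e3 Pa
Step 2: Q = w * h^3 * dP / (12 * mu * L)
Q = 176e-6 * (10e-6)^3 * 300e3 / (12 * 0.001 * 40261e-6) = 1.092869e-10 m^3/s
Step 3: Convert Q from m^3/s to nL/s (1 m^3 = 1e12 nL, so multiply by 1e12).
Q = 109.287 nL/s


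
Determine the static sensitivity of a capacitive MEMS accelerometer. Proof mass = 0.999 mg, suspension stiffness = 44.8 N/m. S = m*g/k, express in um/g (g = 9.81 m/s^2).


Step 1: Convert mass: m = 0.999 mg = 9.99e-07 kg
Step 2: S = m * g / k = 9.99e-07 * 9.81 / 44.8
Step 3: S = 2.19e-07 m/g
Step 4: Convert to um/g: S = 0.219 um/g


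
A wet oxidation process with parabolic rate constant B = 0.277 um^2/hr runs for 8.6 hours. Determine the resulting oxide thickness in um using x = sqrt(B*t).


Step 1: Compute B*t = 0.277 * 8.6 = 2.3822
Step 2: x = sqrt(2.3822)
x = 1.543 um


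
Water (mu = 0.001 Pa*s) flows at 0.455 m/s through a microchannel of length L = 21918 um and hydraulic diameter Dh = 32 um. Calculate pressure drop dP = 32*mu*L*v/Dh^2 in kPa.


Step 1: Convert to SI: L = 21918e-6 m, Dh = 32e-6 m
Step 2: dP = 32 * 0.001 * 21918e-6 * 0.455 / (32e-6)^2
Step 3: dP = 311646.56 Pa
Step 4: Convert to kPa: dP = 311.65 kPa


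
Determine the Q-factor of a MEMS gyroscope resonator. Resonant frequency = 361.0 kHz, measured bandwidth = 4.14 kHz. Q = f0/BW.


Step 1: Q = f0 / bandwidth
Step 2: Q = 361.0 / 4.14
Q = 87.2


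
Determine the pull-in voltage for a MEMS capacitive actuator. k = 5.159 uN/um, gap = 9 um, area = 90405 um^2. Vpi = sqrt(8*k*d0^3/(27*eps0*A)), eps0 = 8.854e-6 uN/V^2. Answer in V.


Step 1: Compute numerator: 8 * k * d0^3 = 8 * 5.159 * 9^3 = 30087.288
Step 2: Compute denominator: 27 * eps0 * A = 27 * 8.854e-6 * 90405 = 21.612038
Step 3: Vpi = sqrt(30087.288 / 21.612038)
Vpi = 37.31 V


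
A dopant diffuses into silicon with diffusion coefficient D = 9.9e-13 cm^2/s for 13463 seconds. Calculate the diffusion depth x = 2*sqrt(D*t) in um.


Step 1: Compute D*t = 9.9e-13 * 13463 = 1.332837e-08 cm^2
Step 2: sqrt(D*t) = 1.15449e-04 cm
Step 3: x = 2 * 1.15449e-04 cm = 2.30898e-04 cm
Step 4: Convert to um (1 cm = 1e4 um): x = 2.309 um


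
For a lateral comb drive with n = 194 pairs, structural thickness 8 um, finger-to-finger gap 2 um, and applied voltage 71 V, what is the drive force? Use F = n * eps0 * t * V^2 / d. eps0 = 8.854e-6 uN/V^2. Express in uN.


Step 1: Parameters: n=194, eps0=8.854e-6 uN/V^2, t=8 um, V=71 V, d=2 um
Step 2: V^2 = 5041
Step 3: F = 194 * 8.854e-6 * 8 * 5041 / 2
F = 34.635 uN


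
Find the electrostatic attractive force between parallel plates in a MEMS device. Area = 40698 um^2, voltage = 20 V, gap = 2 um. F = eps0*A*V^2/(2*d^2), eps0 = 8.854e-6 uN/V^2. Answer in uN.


Step 1: Identify parameters.
eps0 = 8.854e-6 uN/V^2, A = 40698 um^2, V = 20 V, d = 2 um
Step 2: Compute V^2 = 20^2 = 400
Step 3: Compute d^2 = 2^2 = 4
Step 4: F = 0.5 * 8.854e-6 * 40698 * 400 / 4
F = 18.017 uN


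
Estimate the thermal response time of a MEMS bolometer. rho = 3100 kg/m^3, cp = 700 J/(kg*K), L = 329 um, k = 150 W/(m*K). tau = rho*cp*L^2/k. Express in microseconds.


Step 1: Convert L to m: L = 329e-6 m
Step 2: L^2 = (329e-6)^2 = 1.08241e-07 m^2
Step 3: tau = 3100 * 700 * 1.08241e-07 / 150 = 1.56588647e-03 s
Step 4: Convert to microseconds (multiply by 1e6).
tau = 1565.886 us


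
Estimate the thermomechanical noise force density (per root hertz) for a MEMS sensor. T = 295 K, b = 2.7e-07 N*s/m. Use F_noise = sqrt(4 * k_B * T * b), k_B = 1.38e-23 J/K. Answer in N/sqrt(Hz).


Step 1: Compute 4 * k_B * T * b
= 4 * 1.38e-23 * 295 * 2.7e-07
= 4.3967e-27 N^2/Hz
Step 2: F_noise = sqrt(4.3967e-27)
F_noise = 6.63e-14 N/sqrt(Hz)


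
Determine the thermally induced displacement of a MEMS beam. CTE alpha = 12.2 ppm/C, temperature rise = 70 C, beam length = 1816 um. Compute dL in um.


Step 1: Convert CTE: alpha = 12.2 ppm/C = 12.2e-6 /C
Step 2: dL = 12.2e-6 * 70 * 1816
dL = 1.5509 um


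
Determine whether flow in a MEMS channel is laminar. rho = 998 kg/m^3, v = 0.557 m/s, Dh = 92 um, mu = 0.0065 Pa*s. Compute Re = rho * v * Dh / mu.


Step 1: Convert Dh to meters: Dh = 92e-6 m
Step 2: Re = rho * v * Dh / mu
Re = 998 * 0.557 * 92e-6 / 0.0065
Re = 7.868
Since Re = 7.868 is below ~2300, the flow is laminar.


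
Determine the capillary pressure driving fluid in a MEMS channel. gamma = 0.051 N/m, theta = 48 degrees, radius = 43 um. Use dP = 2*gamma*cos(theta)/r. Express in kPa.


Step 1: cos(48 deg) = 0.6691
Step 2: Convert r to m: r = 43e-6 m
Step 3: dP = 2 * 0.051 * 0.6691 / 43e-6 = 1587.2 Pa
Step 4: Convert Pa to kPa (divide by 1000).
dP = 1.59 kPa


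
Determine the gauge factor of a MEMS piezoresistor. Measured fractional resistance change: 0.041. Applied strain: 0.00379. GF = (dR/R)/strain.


Step 1: Identify values.
dR/R = 0.041, strain = 0.00379
Step 2: GF = (dR/R) / strain = 0.041 / 0.00379
GF = 10.8


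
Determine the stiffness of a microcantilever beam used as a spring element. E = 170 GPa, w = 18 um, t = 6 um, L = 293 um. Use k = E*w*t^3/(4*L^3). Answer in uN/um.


Step 1: Convert E to consistent units (1 GPa = 1000 uN/um^2).
E = 170 GPa = 170000 uN/um^2
Step 2: Compute t^3 = 6^3 = 216
Step 3: Compute L^3 = 293^3 = 25153757
Step 4: k = 170000 * 18 * 216 / (4 * 25153757)
k = 6.5692 uN/um


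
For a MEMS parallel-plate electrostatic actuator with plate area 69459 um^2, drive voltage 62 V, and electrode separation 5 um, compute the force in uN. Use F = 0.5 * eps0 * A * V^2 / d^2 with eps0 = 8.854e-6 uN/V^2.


Step 1: Identify parameters.
eps0 = 8.854e-6 uN/V^2, A = 69459 um^2, V = 62 V, d = 5 um
Step 2: Compute V^2 = 62^2 = 3844
Step 3: Compute d^2 = 5^2 = 25
Step 4: F = 0.5 * 8.854e-6 * 69459 * 3844 / 25
F = 47.28 uN


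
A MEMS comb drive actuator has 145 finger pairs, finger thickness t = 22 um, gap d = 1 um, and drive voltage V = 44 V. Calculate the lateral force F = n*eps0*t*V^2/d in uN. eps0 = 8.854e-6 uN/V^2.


Step 1: Parameters: n=145, eps0=8.854e-6 uN/V^2, t=22 um, V=44 V, d=1 um
Step 2: V^2 = 1936
Step 3: F = 145 * 8.854e-6 * 22 * 1936 / 1
F = 54.681 uN


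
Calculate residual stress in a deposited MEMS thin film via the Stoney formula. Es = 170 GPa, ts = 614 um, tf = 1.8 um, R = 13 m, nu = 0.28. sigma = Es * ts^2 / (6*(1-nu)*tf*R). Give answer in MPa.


Step 1: Compute numerator: Es * ts^2 = 170 * 614^2 = 64089320 (GPa*um^2)
Step 2: Compute denominator (R in um): 6*(1-nu)*tf*R = 6*0.72*1.8*13e6 = 101088000.0 (um^2)
Step 3: sigma (GPa) = 64089320 / 101088000.0 = 6.33995e-01 GPa
Step 4: Convert to MPa (x1000): sigma = 634.0 MPa


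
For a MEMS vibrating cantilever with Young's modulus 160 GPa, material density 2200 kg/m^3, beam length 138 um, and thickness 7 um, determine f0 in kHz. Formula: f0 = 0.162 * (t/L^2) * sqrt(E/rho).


Step 1: Convert units to SI.
t_SI = 7e-6 m, L_SI = 138e-6 m
Step 2: Calculate sqrt(E/rho).
sqrt(160e9 / 2200) = 8528.03 m/s
Step 3: Compute f0.
f0 = 0.162 * 7e-6 / (138e-6)^2 * 8528.03 = 507812.8 Hz = 507.81 kHz


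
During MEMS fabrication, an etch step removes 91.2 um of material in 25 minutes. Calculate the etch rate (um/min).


Step 1: Etch rate = depth / time
Step 2: rate = 91.2 / 25
rate = 3.648 um/min


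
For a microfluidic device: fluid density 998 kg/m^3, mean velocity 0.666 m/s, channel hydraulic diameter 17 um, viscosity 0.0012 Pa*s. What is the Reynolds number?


Step 1: Convert Dh to meters: Dh = 17e-6 m
Step 2: Re = rho * v * Dh / mu
Re = 998 * 0.666 * 17e-6 / 0.0012
Re = 9.416


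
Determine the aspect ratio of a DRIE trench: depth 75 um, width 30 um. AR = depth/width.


Step 1: AR = depth / width
Step 2: AR = 75 / 30
AR = 2.5


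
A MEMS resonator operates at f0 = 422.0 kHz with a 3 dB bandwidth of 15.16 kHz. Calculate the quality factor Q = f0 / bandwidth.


Step 1: Q = f0 / bandwidth
Step 2: Q = 422.0 / 15.16
Q = 27.8


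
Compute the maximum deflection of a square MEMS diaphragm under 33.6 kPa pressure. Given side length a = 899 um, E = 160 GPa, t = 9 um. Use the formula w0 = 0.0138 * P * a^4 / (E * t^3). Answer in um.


Step 1: Convert pressure to compatible units (E is in GPa, so P in GPa).
P = 33.6 kPa = 33.6e-6 GPa
Step 2: Compute numerator: 0.0138 * P * a^4.
a^4 = 899^4 = 653188856401
numerator = 0.0138 * 33.6e-6 * 653188856401 = 3.028706e+05
Step 3: Compute denominator: E * t^3 = 160 * 9^3 = 116640
Step 4: w0 = numerator / denominator = 3.028706e+05 / 116640 = 2.5966 um


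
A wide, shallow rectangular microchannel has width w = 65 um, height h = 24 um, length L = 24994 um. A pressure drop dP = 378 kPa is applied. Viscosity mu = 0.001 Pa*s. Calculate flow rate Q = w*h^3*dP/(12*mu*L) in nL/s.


Step 1: Convert all dimensions to SI (meters).
w = 65e-6 m, h = 24e-6 m, L = 24994e-6 m, dP = 378e3 Pa
Step 2: Q = w * h^3 * dP / (12 * mu * L)
Q = 65e-6 * (24e-6)^3 * 378e3 / (12 * 0.001 * 24994e-6) = 1.13245739e-09 m^3/s
Step 3: Convert Q from m^3/s to nL/s (1 m^3 = 1e12 nL, so multiply by 1e12).
Q = 1132.457 nL/s


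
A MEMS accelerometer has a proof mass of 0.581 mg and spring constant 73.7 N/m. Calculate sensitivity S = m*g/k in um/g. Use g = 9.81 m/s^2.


Step 1: Convert mass: m = 0.581 mg = 5.81e-07 kg
Step 2: S = m * g / k = 5.81e-07 * 9.81 / 73.7
Step 3: S = 7.73e-08 m/g
Step 4: Convert to um/g: S = 0.077 um/g


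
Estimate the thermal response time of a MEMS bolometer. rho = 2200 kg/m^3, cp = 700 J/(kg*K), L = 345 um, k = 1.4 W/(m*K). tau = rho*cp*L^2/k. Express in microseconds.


Step 1: Convert L to m: L = 345e-6 m
Step 2: L^2 = (345e-6)^2 = 1.19025e-07 m^2
Step 3: tau = 2200 * 700 * 1.19025e-07 / 1.4 = 1.309275e-01 s
Step 4: Convert to microseconds (multiply by 1e6).
tau = 130927.5 us


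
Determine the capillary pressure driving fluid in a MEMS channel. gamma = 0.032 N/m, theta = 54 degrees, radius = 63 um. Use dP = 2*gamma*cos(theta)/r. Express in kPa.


Step 1: cos(54 deg) = 0.5878
Step 2: Convert r to m: r = 63e-6 m
Step 3: dP = 2 * 0.032 * 0.5878 / 63e-6 = 597.1 Pa
Step 4: Convert Pa to kPa (divide by 1000).
dP = 0.6 kPa


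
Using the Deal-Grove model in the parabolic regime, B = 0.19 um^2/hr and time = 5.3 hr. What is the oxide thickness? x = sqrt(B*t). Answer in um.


Step 1: Compute B*t = 0.19 * 5.3 = 1.007
Step 2: x = sqrt(1.007)
x = 1.003 um


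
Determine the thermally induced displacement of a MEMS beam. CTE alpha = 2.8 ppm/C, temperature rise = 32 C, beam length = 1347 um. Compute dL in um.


Step 1: Convert CTE: alpha = 2.8 ppm/C = 2.8e-6 /C
Step 2: dL = 2.8e-6 * 32 * 1347
dL = 0.1207 um


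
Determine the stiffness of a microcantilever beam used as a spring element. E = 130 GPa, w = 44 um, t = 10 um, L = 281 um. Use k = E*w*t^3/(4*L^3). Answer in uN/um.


Step 1: Convert E to consistent units (1 GPa = 1000 uN/um^2).
E = 130 GPa = 130000 uN/um^2
Step 2: Compute t^3 = 10^3 = 1000
Step 3: Compute L^3 = 281^3 = 22188041
Step 4: k = 130000 * 44 * 1000 / (4 * 22188041)
k = 64.4491 uN/um


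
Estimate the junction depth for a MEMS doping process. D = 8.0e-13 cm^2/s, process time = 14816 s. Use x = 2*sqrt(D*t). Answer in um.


Step 1: Compute D*t = 8.0e-13 * 14816 = 1.18528e-08 cm^2
Step 2: sqrt(D*t) = 1.08871e-04 cm
Step 3: x = 2 * 1.08871e-04 cm = 2.17742e-04 cm
Step 4: Convert to um (1 cm = 1e4 um): x = 2.177 um


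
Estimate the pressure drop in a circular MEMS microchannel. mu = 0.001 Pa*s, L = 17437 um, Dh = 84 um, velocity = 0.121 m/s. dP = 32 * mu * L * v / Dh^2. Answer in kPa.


Step 1: Convert to SI: L = 17437e-6 m, Dh = 84e-6 m
Step 2: dP = 32 * 0.001 * 17437e-6 * 0.121 / (84e-6)^2
Step 3: dP = 9568.60 Pa
Step 4: Convert to kPa: dP = 9.57 kPa


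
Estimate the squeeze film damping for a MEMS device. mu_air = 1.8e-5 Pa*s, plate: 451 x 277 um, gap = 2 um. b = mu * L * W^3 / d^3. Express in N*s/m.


Step 1: Convert to SI.
L = 451e-6 m, W = 277e-6 m, d = 2e-6 m
Step 2: W^3 = (277e-6)^3 = 2.13e-11 m^3
Step 3: d^3 = (2e-6)^3 = 8.00e-18 m^3
Step 4: b = 1.8e-5 * 451e-6 * 2.13e-11 / 8.00e-18
b = 2.16e-02 N*s/m


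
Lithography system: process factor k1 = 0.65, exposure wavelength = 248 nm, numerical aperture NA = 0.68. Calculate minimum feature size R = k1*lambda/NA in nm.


Step 1: Identify values: k1 = 0.65, lambda = 248 nm, NA = 0.68
Step 2: R = k1 * lambda / NA
R = 0.65 * 248 / 0.68
R = 237.1 nm


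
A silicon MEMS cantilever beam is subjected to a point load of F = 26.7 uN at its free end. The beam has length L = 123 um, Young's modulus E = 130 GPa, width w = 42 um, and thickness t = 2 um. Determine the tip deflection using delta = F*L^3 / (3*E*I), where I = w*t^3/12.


Step 1: Calculate the second moment of area.
I = w * t^3 / 12 = 42 * 2^3 / 12 = 28.0 um^4
Step 2: Convert E to consistent units (1 GPa = 1000 uN/um^2).
E = 130 GPa = 130000 uN/um^2
Step 3: Calculate tip deflection.
delta = F * L^3 / (3 * E * I)
delta = 26.7 * 123^3 / (3 * 130000 * 28.0)
delta = 4.5499 um


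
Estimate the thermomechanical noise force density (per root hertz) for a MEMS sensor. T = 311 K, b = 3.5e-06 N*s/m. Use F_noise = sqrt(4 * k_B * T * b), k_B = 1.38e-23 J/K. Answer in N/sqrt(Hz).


Step 1: Compute 4 * k_B * T * b
= 4 * 1.38e-23 * 311 * 3.5e-06
= 6.0085e-26 N^2/Hz
Step 2: F_noise = sqrt(6.0085e-26)
F_noise = 2.45e-13 N/sqrt(Hz)


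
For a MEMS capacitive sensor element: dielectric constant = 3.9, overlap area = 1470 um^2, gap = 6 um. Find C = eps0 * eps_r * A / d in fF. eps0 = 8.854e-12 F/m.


Step 1: Convert area to m^2: A = 1470e-12 m^2
Step 2: Convert gap to m: d = 6e-6 m
Step 3: C = eps0 * eps_r * A / d
C = 8.854e-12 * 3.9 * 1470e-12 / 6e-6
Step 4: Convert to fF (multiply by 1e15).
C = 8.46 fF


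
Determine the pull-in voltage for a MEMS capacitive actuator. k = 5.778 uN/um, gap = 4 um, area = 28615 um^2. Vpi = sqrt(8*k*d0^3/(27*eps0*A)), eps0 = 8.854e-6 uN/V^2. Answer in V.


Step 1: Compute numerator: 8 * k * d0^3 = 8 * 5.778 * 4^3 = 2958.336
Step 2: Compute denominator: 27 * eps0 * A = 27 * 8.854e-6 * 28615 = 6.840645
Step 3: Vpi = sqrt(2958.336 / 6.840645)
Vpi = 20.8 V


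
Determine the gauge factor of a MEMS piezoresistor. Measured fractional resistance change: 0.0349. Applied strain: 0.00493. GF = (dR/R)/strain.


Step 1: Identify values.
dR/R = 0.0349, strain = 0.00493
Step 2: GF = (dR/R) / strain = 0.0349 / 0.00493
GF = 7.1


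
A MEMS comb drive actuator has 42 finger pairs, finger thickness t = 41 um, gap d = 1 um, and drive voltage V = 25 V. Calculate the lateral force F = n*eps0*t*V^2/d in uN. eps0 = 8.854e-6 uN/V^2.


Step 1: Parameters: n=42, eps0=8.854e-6 uN/V^2, t=41 um, V=25 V, d=1 um
Step 2: V^2 = 625
Step 3: F = 42 * 8.854e-6 * 41 * 625 / 1
F = 9.529 uN


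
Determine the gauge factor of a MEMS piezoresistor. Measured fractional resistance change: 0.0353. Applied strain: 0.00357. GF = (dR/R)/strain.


Step 1: Identify values.
dR/R = 0.0353, strain = 0.00357
Step 2: GF = (dR/R) / strain = 0.0353 / 0.00357
GF = 9.9


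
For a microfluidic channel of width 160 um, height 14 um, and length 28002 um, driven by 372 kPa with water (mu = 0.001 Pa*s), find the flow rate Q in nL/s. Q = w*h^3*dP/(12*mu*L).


Step 1: Convert all dimensions to SI (meters).
w = 160e-6 m, h = 14e-6 m, L = 28002e-6 m, dP = 372e3 Pa
Step 2: Q = w * h^3 * dP / (12 * mu * L)
Q = 160e-6 * (14e-6)^3 * 372e3 / (12 * 0.001 * 28002e-6) = 4.8604528e-10 m^3/s
Step 3: Convert Q from m^3/s to nL/s (1 m^3 = 1e12 nL, so multiply by 1e12).
Q = 486.045 nL/s


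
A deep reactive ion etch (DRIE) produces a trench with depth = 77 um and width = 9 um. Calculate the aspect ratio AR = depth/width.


Step 1: AR = depth / width
Step 2: AR = 77 / 9
AR = 8.6


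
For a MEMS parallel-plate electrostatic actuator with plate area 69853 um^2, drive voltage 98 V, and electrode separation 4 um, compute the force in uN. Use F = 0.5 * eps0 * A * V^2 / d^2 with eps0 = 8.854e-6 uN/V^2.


Step 1: Identify parameters.
eps0 = 8.854e-6 uN/V^2, A = 69853 um^2, V = 98 V, d = 4 um
Step 2: Compute V^2 = 98^2 = 9604
Step 3: Compute d^2 = 4^2 = 16
Step 4: F = 0.5 * 8.854e-6 * 69853 * 9604 / 16
F = 185.621 uN


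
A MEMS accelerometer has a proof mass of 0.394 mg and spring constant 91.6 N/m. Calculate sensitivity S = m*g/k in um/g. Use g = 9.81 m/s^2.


Step 1: Convert mass: m = 0.394 mg = 3.94e-07 kg
Step 2: S = m * g / k = 3.94e-07 * 9.81 / 91.6
Step 3: S = 4.22e-08 m/g
Step 4: Convert to um/g: S = 0.042 um/g


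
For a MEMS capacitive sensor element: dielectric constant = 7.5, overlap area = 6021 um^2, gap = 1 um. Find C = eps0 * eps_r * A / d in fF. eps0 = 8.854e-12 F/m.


Step 1: Convert area to m^2: A = 6021e-12 m^2
Step 2: Convert gap to m: d = 1e-6 m
Step 3: C = eps0 * eps_r * A / d
C = 8.854e-12 * 7.5 * 6021e-12 / 1e-6
Step 4: Convert to fF (multiply by 1e15).
C = 399.82 fF


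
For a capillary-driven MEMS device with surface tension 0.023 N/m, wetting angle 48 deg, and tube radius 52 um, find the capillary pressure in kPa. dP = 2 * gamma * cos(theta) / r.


Step 1: cos(48 deg) = 0.6691
Step 2: Convert r to m: r = 52e-6 m
Step 3: dP = 2 * 0.023 * 0.6691 / 52e-6 = 591.9 Pa
Step 4: Convert Pa to kPa (divide by 1000).
dP = 0.59 kPa


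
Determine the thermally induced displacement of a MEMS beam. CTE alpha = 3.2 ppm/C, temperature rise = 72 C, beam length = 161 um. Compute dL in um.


Step 1: Convert CTE: alpha = 3.2 ppm/C = 3.2e-6 /C
Step 2: dL = 3.2e-6 * 72 * 161
dL = 0.0371 um


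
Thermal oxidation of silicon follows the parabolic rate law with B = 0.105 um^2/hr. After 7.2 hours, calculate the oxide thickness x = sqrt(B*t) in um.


Step 1: Compute B*t = 0.105 * 7.2 = 0.756
Step 2: x = sqrt(0.756)
x = 0.869 um


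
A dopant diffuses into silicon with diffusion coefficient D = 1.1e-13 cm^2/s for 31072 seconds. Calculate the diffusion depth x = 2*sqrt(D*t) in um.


Step 1: Compute D*t = 1.1e-13 * 31072 = 3.41792e-09 cm^2
Step 2: sqrt(D*t) = 5.8463e-05 cm
Step 3: x = 2 * 5.8463e-05 cm = 1.16926e-04 cm
Step 4: Convert to um (1 cm = 1e4 um): x = 1.169 um


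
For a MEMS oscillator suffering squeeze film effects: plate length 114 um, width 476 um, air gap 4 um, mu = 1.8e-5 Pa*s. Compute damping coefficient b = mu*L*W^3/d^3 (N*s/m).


Step 1: Convert to SI.
L = 114e-6 m, W = 476e-6 m, d = 4e-6 m
Step 2: W^3 = (476e-6)^3 = 1.08e-10 m^3
Step 3: d^3 = (4e-6)^3 = 6.40e-17 m^3
Step 4: b = 1.8e-5 * 114e-6 * 1.08e-10 / 6.40e-17
b = 3.46e-03 N*s/m


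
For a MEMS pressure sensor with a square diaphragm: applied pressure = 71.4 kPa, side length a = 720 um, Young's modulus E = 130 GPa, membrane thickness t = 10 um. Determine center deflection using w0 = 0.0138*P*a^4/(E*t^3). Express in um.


Step 1: Convert pressure to compatible units (E is in GPa, so P in GPa).
P = 71.4 kPa = 71.4e-6 GPa
Step 2: Compute numerator: 0.0138 * P * a^4.
a^4 = 720^4 = 268738560000
numerator = 0.0138 * 71.4e-6 * 268738560000 = 2.647935e+05
Step 3: Compute denominator: E * t^3 = 130 * 10^3 = 130000
Step 4: w0 = numerator / denominator = 2.647935e+05 / 130000 = 2.0369 um


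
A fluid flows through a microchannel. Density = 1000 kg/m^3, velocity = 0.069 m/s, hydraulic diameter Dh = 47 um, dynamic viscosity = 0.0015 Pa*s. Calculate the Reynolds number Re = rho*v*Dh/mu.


Step 1: Convert Dh to meters: Dh = 47e-6 m
Step 2: Re = rho * v * Dh / mu
Re = 1000 * 0.069 * 47e-6 / 0.0015
Re = 2.162


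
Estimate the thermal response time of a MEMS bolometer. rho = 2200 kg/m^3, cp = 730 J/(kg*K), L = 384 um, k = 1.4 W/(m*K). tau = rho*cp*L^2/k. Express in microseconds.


Step 1: Convert L to m: L = 384e-6 m
Step 2: L^2 = (384e-6)^2 = 1.47456e-07 m^2
Step 3: tau = 2200 * 730 * 1.47456e-07 / 1.4 = 1.6915309714e-01 s
Step 4: Convert to microseconds (multiply by 1e6).
tau = 169153.097 us


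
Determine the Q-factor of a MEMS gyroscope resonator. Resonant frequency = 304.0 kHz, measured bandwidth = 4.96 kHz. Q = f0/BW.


Step 1: Q = f0 / bandwidth
Step 2: Q = 304.0 / 4.96
Q = 61.3


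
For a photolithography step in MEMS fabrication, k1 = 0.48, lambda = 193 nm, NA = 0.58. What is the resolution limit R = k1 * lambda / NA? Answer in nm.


Step 1: Identify values: k1 = 0.48, lambda = 193 nm, NA = 0.58
Step 2: R = k1 * lambda / NA
R = 0.48 * 193 / 0.58
R = 159.7 nm


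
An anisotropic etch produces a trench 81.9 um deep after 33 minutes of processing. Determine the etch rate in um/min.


Step 1: Etch rate = depth / time
Step 2: rate = 81.9 / 33
rate = 2.482 um/min


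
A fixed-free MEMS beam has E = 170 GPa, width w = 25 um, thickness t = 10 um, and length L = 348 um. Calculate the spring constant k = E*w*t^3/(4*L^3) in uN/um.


Step 1: Convert E to consistent units (1 GPa = 1000 uN/um^2).
E = 170 GPa = 170000 uN/um^2
Step 2: Compute t^3 = 10^3 = 1000
Step 3: Compute L^3 = 348^3 = 42144192
Step 4: k = 170000 * 25 * 1000 / (4 * 42144192)
k = 25.2111 uN/um


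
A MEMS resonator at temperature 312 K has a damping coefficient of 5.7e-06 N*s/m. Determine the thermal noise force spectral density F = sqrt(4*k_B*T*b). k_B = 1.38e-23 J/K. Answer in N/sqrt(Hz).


Step 1: Compute 4 * k_B * T * b
= 4 * 1.38e-23 * 312 * 5.7e-06
= 9.8168e-26 N^2/Hz
Step 2: F_noise = sqrt(9.8168e-26)
F_noise = 3.13e-13 N/sqrt(Hz)


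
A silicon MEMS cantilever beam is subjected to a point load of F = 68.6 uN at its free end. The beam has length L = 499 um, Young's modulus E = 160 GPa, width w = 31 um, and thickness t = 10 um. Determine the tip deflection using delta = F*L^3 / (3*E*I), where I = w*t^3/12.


Step 1: Calculate the second moment of area.
I = w * t^3 / 12 = 31 * 10^3 / 12 = 2583.3333 um^4
Step 2: Convert E to consistent units (1 GPa = 1000 uN/um^2).
E = 160 GPa = 160000 uN/um^2
Step 3: Calculate tip deflection.
delta = F * L^3 / (3 * E * I)
delta = 68.6 * 499^3 / (3 * 160000 * 2583.3333)
delta = 6.8739 um


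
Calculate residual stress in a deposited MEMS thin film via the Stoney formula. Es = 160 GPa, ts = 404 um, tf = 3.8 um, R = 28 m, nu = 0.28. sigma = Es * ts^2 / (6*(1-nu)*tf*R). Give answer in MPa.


Step 1: Compute numerator: Es * ts^2 = 160 * 404^2 = 26114560 (GPa*um^2)
Step 2: Compute denominator (R in um): 6*(1-nu)*tf*R = 6*0.72*3.8*28e6 = 459648000.0 (um^2)
Step 3: sigma (GPa) = 26114560 / 459648000.0 = 5.6814e-02 GPa
Step 4: Convert to MPa (x1000): sigma = 56.8 MPa


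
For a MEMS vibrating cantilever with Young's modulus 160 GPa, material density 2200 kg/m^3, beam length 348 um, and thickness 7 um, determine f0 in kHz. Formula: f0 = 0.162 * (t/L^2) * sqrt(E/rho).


Step 1: Convert units to SI.
t_SI = 7e-6 m, L_SI = 348e-6 m
Step 2: Calculate sqrt(E/rho).
sqrt(160e9 / 2200) = 8528.03 m/s
Step 3: Compute f0.
f0 = 0.162 * 7e-6 / (348e-6)^2 * 8528.03 = 79855.2 Hz = 79.86 kHz


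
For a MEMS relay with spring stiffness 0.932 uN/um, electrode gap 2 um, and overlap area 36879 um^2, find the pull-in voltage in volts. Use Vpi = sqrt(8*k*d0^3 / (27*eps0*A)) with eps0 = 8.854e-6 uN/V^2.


Step 1: Compute numerator: 8 * k * d0^3 = 8 * 0.932 * 2^3 = 59.648
Step 2: Compute denominator: 27 * eps0 * A = 27 * 8.854e-6 * 36879 = 8.81622
Step 3: Vpi = sqrt(59.648 / 8.81622)
Vpi = 2.6 V


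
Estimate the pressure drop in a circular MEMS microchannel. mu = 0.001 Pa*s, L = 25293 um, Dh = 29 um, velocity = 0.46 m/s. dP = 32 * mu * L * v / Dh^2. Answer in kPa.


Step 1: Convert to SI: L = 25293e-6 m, Dh = 29e-6 m
Step 2: dP = 32 * 0.001 * 25293e-6 * 0.46 / (29e-6)^2
Step 3: dP = 442702.69 Pa
Step 4: Convert to kPa: dP = 442.7 kPa


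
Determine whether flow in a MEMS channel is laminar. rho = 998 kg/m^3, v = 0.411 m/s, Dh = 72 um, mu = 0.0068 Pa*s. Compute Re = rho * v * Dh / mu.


Step 1: Convert Dh to meters: Dh = 72e-6 m
Step 2: Re = rho * v * Dh / mu
Re = 998 * 0.411 * 72e-6 / 0.0068
Re = 4.343
Since Re = 4.343 is below ~2300, the flow is laminar.


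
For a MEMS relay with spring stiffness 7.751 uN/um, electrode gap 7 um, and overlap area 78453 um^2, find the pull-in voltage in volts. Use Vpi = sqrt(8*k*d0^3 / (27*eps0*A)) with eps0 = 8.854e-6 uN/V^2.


Step 1: Compute numerator: 8 * k * d0^3 = 8 * 7.751 * 7^3 = 21268.744
Step 2: Compute denominator: 27 * eps0 * A = 27 * 8.854e-6 * 78453 = 18.754817
Step 3: Vpi = sqrt(21268.744 / 18.754817)
Vpi = 33.68 V


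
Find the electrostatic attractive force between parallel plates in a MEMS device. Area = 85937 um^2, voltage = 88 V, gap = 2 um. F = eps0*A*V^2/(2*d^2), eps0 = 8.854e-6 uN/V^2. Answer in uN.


Step 1: Identify parameters.
eps0 = 8.854e-6 uN/V^2, A = 85937 um^2, V = 88 V, d = 2 um
Step 2: Compute V^2 = 88^2 = 7744
Step 3: Compute d^2 = 2^2 = 4
Step 4: F = 0.5 * 8.854e-6 * 85937 * 7744 / 4
F = 736.538 uN


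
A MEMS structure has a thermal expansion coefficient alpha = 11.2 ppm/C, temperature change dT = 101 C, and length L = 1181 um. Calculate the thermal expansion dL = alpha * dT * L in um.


Step 1: Convert CTE: alpha = 11.2 ppm/C = 11.2e-6 /C
Step 2: dL = 11.2e-6 * 101 * 1181
dL = 1.3359 um


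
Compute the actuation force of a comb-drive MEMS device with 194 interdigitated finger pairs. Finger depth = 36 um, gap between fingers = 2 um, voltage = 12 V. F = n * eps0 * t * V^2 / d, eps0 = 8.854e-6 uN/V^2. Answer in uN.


Step 1: Parameters: n=194, eps0=8.854e-6 uN/V^2, t=36 um, V=12 V, d=2 um
Step 2: V^2 = 144
Step 3: F = 194 * 8.854e-6 * 36 * 144 / 2
F = 4.452 uN


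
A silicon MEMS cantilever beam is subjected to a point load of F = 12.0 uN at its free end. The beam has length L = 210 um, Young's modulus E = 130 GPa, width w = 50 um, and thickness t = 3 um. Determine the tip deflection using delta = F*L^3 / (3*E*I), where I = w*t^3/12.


Step 1: Calculate the second moment of area.
I = w * t^3 / 12 = 50 * 3^3 / 12 = 112.5 um^4
Step 2: Convert E to consistent units (1 GPa = 1000 uN/um^2).
E = 130 GPa = 130000 uN/um^2
Step 3: Calculate tip deflection.
delta = F * L^3 / (3 * E * I)
delta = 12.0 * 210^3 / (3 * 130000 * 112.5)
delta = 2.5329 um


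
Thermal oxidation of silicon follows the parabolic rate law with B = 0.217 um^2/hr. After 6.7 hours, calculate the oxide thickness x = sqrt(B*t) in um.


Step 1: Compute B*t = 0.217 * 6.7 = 1.4539
Step 2: x = sqrt(1.4539)
x = 1.206 um


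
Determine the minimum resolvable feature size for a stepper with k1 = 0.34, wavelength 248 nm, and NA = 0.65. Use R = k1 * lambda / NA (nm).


Step 1: Identify values: k1 = 0.34, lambda = 248 nm, NA = 0.65
Step 2: R = k1 * lambda / NA
R = 0.34 * 248 / 0.65
R = 129.7 nm


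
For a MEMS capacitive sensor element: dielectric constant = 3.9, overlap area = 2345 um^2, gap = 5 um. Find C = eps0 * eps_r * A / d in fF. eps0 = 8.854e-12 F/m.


Step 1: Convert area to m^2: A = 2345e-12 m^2
Step 2: Convert gap to m: d = 5e-6 m
Step 3: C = eps0 * eps_r * A / d
C = 8.854e-12 * 3.9 * 2345e-12 / 5e-6
Step 4: Convert to fF (multiply by 1e15).
C = 16.19 fF


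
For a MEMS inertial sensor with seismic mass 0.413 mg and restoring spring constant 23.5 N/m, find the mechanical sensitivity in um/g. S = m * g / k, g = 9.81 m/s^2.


Step 1: Convert mass: m = 0.413 mg = 4.13e-07 kg
Step 2: S = m * g / k = 4.13e-07 * 9.81 / 23.5
Step 3: S = 1.72e-07 m/g
Step 4: Convert to um/g: S = 0.172 um/g


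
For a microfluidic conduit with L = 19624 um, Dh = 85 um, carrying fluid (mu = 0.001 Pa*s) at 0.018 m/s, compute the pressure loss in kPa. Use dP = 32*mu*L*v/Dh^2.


Step 1: Convert to SI: L = 19624e-6 m, Dh = 85e-6 m
Step 2: dP = 32 * 0.001 * 19624e-6 * 0.018 / (85e-6)^2
Step 3: dP = 1564.49 Pa
Step 4: Convert to kPa: dP = 1.56 kPa


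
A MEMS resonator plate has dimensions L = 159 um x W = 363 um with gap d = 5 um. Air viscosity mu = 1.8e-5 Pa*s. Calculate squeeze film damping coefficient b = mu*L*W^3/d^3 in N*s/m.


Step 1: Convert to SI.
L = 159e-6 m, W = 363e-6 m, d = 5e-6 m
Step 2: W^3 = (363e-6)^3 = 4.78e-11 m^3
Step 3: d^3 = (5e-6)^3 = 1.25e-16 m^3
Step 4: b = 1.8e-5 * 159e-6 * 4.78e-11 / 1.25e-16
b = 1.10e-03 N*s/m


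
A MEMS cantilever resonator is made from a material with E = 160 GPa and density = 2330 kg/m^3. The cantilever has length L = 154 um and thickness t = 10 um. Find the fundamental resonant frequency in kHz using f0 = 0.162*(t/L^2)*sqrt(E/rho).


Step 1: Convert units to SI.
t_SI = 10e-6 m, L_SI = 154e-6 m
Step 2: Calculate sqrt(E/rho).
sqrt(160e9 / 2330) = 8286.71 m/s
Step 3: Compute f0.
f0 = 0.162 * 10e-6 / (154e-6)^2 * 8286.71 = 566051.2 Hz = 566.05 kHz


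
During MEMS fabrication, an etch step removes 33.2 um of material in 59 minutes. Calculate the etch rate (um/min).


Step 1: Etch rate = depth / time
Step 2: rate = 33.2 / 59
rate = 0.563 um/min


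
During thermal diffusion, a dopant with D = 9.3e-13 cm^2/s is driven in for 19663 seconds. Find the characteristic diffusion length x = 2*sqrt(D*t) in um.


Step 1: Compute D*t = 9.3e-13 * 19663 = 1.828659e-08 cm^2
Step 2: sqrt(D*t) = 1.35228e-04 cm
Step 3: x = 2 * 1.35228e-04 cm = 2.70456e-04 cm
Step 4: Convert to um (1 cm = 1e4 um): x = 2.705 um


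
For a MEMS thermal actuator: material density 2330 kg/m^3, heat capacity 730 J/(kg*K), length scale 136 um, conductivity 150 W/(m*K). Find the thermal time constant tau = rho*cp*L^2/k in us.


Step 1: Convert L to m: L = 136e-6 m
Step 2: L^2 = (136e-6)^2 = 1.8496e-08 m^2
Step 3: tau = 2330 * 730 * 1.8496e-08 / 150 = 2.0973231e-04 s
Step 4: Convert to microseconds (multiply by 1e6).
tau = 209.732 us


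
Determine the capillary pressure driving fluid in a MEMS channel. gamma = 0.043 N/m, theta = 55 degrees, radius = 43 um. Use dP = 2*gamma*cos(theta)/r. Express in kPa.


Step 1: cos(55 deg) = 0.5736
Step 2: Convert r to m: r = 43e-6 m
Step 3: dP = 2 * 0.043 * 0.5736 / 43e-6 = 1147.2 Pa
Step 4: Convert Pa to kPa (divide by 1000).
dP = 1.15 kPa


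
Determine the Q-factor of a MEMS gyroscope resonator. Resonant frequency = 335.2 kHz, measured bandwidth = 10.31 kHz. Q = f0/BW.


Step 1: Q = f0 / bandwidth
Step 2: Q = 335.2 / 10.31
Q = 32.5


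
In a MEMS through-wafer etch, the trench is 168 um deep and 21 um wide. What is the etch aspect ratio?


Step 1: AR = depth / width
Step 2: AR = 168 / 21
AR = 8.0


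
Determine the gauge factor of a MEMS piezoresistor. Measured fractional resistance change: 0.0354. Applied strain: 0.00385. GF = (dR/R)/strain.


Step 1: Identify values.
dR/R = 0.0354, strain = 0.00385
Step 2: GF = (dR/R) / strain = 0.0354 / 0.00385
GF = 9.2


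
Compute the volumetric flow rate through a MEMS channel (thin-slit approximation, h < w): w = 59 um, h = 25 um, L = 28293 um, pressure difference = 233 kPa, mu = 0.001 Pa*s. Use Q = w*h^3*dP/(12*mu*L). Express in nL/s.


Step 1: Convert all dimensions to SI (meters).
w = 59e-6 m, h = 25e-6 m, L = 28293e-6 m, dP = 233e3 Pa
Step 2: Q = w * h^3 * dP / (12 * mu * L)
Q = 59e-6 * (25e-6)^3 * 233e3 / (12 * 0.001 * 28293e-6) = 6.3265612e-10 m^3/s
Step 3: Convert Q from m^3/s to nL/s (1 m^3 = 1e12 nL, so multiply by 1e12).
Q = 632.656 nL/s


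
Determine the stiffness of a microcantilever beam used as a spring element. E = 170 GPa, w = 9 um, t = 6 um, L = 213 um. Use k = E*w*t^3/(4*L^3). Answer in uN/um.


Step 1: Convert E to consistent units (1 GPa = 1000 uN/um^2).
E = 170 GPa = 170000 uN/um^2
Step 2: Compute t^3 = 6^3 = 216
Step 3: Compute L^3 = 213^3 = 9663597
Step 4: k = 170000 * 9 * 216 / (4 * 9663597)
k = 8.5496 uN/um


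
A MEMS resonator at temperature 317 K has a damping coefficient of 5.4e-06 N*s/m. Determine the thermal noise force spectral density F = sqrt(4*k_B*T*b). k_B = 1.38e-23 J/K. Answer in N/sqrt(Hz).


Step 1: Compute 4 * k_B * T * b
= 4 * 1.38e-23 * 317 * 5.4e-06
= 9.4491e-26 N^2/Hz
Step 2: F_noise = sqrt(9.4491e-26)
F_noise = 3.07e-13 N/sqrt(Hz)


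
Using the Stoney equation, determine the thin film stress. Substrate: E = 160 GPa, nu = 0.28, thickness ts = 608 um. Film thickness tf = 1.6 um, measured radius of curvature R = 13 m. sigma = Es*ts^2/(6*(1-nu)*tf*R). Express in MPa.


Step 1: Compute numerator: Es * ts^2 = 160 * 608^2 = 59146240 (GPa*um^2)
Step 2: Compute denominator (R in um): 6*(1-nu)*tf*R = 6*0.72*1.6*13e6 = 89856000.0 (um^2)
Step 3: sigma (GPa) = 59146240 / 89856000.0 = 6.58234e-01 GPa
Step 4: Convert to MPa (x1000): sigma = 658.2 MPa


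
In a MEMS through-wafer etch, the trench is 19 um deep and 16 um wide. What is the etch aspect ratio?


Step 1: AR = depth / width
Step 2: AR = 19 / 16
AR = 1.2


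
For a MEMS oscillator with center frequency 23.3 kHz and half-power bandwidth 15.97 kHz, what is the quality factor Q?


Step 1: Q = f0 / bandwidth
Step 2: Q = 23.3 / 15.97
Q = 1.5


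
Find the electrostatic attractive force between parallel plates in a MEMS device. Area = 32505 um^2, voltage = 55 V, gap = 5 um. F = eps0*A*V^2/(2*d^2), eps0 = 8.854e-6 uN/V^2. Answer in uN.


Step 1: Identify parameters.
eps0 = 8.854e-6 uN/V^2, A = 32505 um^2, V = 55 V, d = 5 um
Step 2: Compute V^2 = 55^2 = 3025
Step 3: Compute d^2 = 5^2 = 25
Step 4: F = 0.5 * 8.854e-6 * 32505 * 3025 / 25
F = 17.412 uN


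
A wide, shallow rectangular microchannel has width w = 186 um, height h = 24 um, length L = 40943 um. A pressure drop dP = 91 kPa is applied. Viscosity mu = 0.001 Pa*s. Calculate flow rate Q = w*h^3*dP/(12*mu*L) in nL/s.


Step 1: Convert all dimensions to SI (meters).
w = 186e-6 m, h = 24e-6 m, L = 40943e-6 m, dP = 91e3 Pa
Step 2: Q = w * h^3 * dP / (12 * mu * L)
Q = 186e-6 * (24e-6)^3 * 91e3 / (12 * 0.001 * 40943e-6) = 4.7624141e-10 m^3/s
Step 3: Convert Q from m^3/s to nL/s (1 m^3 = 1e12 nL, so multiply by 1e12).
Q = 476.241 nL/s


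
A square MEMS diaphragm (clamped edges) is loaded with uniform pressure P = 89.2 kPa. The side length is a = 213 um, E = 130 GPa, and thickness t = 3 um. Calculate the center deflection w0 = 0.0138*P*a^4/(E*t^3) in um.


Step 1: Convert pressure to compatible units (E is in GPa, so P in GPa).
P = 89.2 kPa = 89.2e-6 GPa
Step 2: Compute numerator: 0.0138 * P * a^4.
a^4 = 213^4 = 2058346161
numerator = 0.0138 * 89.2e-6 * 2058346161 = 2.53374e+03
Step 3: Compute denominator: E * t^3 = 130 * 3^3 = 3510
Step 4: w0 = numerator / denominator = 2.53374e+03 / 3510 = 0.7219 um


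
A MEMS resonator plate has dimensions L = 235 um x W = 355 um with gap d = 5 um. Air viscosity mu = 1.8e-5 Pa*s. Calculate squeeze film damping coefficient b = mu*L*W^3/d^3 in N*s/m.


Step 1: Convert to SI.
L = 235e-6 m, W = 355e-6 m, d = 5e-6 m
Step 2: W^3 = (355e-6)^3 = 4.47e-11 m^3
Step 3: d^3 = (5e-6)^3 = 1.25e-16 m^3
Step 4: b = 1.8e-5 * 235e-6 * 4.47e-11 / 1.25e-16
b = 1.51e-03 N*s/m


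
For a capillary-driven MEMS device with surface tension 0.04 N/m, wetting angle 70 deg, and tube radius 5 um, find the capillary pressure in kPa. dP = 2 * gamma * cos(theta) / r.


Step 1: cos(70 deg) = 0.342
Step 2: Convert r to m: r = 5e-6 m
Step 3: dP = 2 * 0.04 * 0.342 / 5e-6 = 5472.0 Pa
Step 4: Convert Pa to kPa (divide by 1000).
dP = 5.47 kPa


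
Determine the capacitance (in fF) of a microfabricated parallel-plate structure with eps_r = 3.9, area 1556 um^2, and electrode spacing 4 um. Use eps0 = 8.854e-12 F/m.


Step 1: Convert area to m^2: A = 1556e-12 m^2
Step 2: Convert gap to m: d = 4e-6 m
Step 3: C = eps0 * eps_r * A / d
C = 8.854e-12 * 3.9 * 1556e-12 / 4e-6
Step 4: Convert to fF (multiply by 1e15).
C = 13.43 fF


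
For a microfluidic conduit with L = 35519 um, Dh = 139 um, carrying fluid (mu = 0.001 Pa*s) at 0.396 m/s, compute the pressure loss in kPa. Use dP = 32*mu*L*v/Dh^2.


Step 1: Convert to SI: L = 35519e-6 m, Dh = 139e-6 m
Step 2: dP = 32 * 0.001 * 35519e-6 * 0.396 / (139e-6)^2
Step 3: dP = 23295.73 Pa
Step 4: Convert to kPa: dP = 23.3 kPa
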